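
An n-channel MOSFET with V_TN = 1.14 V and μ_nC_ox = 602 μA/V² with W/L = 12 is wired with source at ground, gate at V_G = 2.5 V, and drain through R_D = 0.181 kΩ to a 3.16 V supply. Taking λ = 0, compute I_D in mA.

I_D = 6.68 mA

V_GS = V_G = 2.5 V, so V_ov = 2.5 − 1.14 = 1.36 V.
k_n = μ_nC_ox · (W/L) = 7.224 mA/V².
Assume saturation: I_D = ½ k_n V_ov² = 0.5 × 7.224 × 1.36² = 6.68 mA, giving V_DS = V_DD − I_D R_D = 3.16 − 6.68 × 0.181 = 1.95 V.
V_DS = 1.95 V ≥ V_ov = 1.36 V, confirming saturation.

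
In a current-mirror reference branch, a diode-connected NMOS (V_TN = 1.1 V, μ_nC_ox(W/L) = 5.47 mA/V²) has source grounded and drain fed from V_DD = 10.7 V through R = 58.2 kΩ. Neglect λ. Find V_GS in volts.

V_GS = 1.34 V

With gate tied to drain, V_GS = V_DS ≥ V_GS − V_TN, so the device is in saturation.
KCL at the drain: ½ k_n (V_GS − V_TN)² = (V_DD − V_GS)/R.
Let x = V_GS − 1.1. Then 159 x² + x − 9.6 = 0, giving x = 0.242 V (positive root), so V_GS = 1.34 V.
I_D = (V_DD − V_GS)/R = (10.7 − 1.34) / 58.2 = 0.161 mA.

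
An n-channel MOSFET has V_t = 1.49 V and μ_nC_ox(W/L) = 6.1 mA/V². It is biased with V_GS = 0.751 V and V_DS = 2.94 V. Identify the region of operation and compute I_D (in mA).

V_GS = 0.751 V < V_t = 1.49 V, so the transistor is in cutoff.

Cutoff; I_D = 0 mA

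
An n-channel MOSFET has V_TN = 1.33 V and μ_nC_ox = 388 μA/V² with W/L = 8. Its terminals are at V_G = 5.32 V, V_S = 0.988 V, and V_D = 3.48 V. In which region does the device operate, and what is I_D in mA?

Triode; I_D = 13.6 mA

V_GS = V_G − V_S = 5.32 − 0.988 = 4.33 V; V_DS = V_D − V_S = 3.48 − 0.988 = 2.49 V.
k_n = μ_nC_ox · (W/L) = 3.104 mA/V².
V_ov = V_GS − V_TN = 4.33 − 1.33 = 3 V.
Since V_DS = 2.49 V < V_ov = 3 V, the device is in the triode region.
I_D = k_n [V_ov · V_DS − ½ V_DS²] = 3.104 × [3 × 2.49 − 0.5 × 2.49²] = 13.6 mA.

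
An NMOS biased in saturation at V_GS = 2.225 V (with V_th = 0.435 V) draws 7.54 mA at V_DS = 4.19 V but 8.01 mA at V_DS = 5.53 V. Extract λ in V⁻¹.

λ = 0.0578 V⁻¹

With V_GS fixed, I_D ∝ (1 + λ V_DS) in saturation, so I_D2/I_D1 = (1 + λ V_DS2)/(1 + λ V_DS1).
8.01/7.54 = 1.062 = (1 + 5.53 λ)/(1 + 4.19 λ).
Solving: λ (I_D1 V_DS2 − I_D2 V_DS1) = I_D2 − I_D1, so λ = (8.01 − 7.54) / (7.54 × 5.53 − 8.01 × 4.19) = 0.47 / 8.13 = 0.0578 V⁻¹.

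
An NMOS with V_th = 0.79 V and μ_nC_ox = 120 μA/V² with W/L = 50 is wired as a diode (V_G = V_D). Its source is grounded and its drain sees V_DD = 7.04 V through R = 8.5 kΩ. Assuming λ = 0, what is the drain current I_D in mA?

I_D = 0.679 mA

With gate tied to drain, V_GS = V_DS ≥ V_GS − V_th, so the device is in saturation.
k_n = μ_nC_ox · (W/L) = 6 mA/V².
KCL at the drain: ½ k_n (V_GS − V_th)² = (V_DD − V_GS)/R.
Let x = V_GS − 0.79. Then 25.5 x² + x − 6.25 = 0, giving x = 0.476 V (positive root), so V_GS = 1.27 V.
I_D = (V_DD − V_GS)/R = (7.04 − 1.27) / 8.5 = 0.679 mA.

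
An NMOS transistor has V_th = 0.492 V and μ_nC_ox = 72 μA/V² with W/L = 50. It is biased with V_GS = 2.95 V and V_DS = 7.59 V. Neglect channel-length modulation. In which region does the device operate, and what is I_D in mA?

k_n = μ_nC_ox · (W/L) = 3.6 mA/V².
V_ov = V_GS − V_th = 2.95 − 0.492 = 2.46 V.
Since V_DS = 7.59 V ≥ V_ov = 2.46 V, the device is in saturation.
I_D = ½ k_n V_ov² = 0.5 × 3.6 × 2.46² = 10.9 mA.

Saturation; I_D = 10.9 mA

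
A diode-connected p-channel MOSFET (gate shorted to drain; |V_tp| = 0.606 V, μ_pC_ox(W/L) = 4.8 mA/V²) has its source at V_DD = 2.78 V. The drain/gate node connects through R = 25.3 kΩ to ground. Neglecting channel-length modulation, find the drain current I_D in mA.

With gate tied to drain, V_SG = V_SD ≥ V_SG − |V_tp|, so the device is in saturation.
KCL at the drain: ½ k_p (V_SG − |V_tp|)² = (V_DD − V_SG)/R.
Let x = V_SG − 0.606. Then 60.7 x² + x − 2.174 = 0, giving x = 0.181 V (positive root), so V_SG = 0.787 V.
I_D = (V_DD − V_SG)/R = (2.78 − 0.787) / 25.3 = 0.0788 mA.

I_D = 0.0788 mA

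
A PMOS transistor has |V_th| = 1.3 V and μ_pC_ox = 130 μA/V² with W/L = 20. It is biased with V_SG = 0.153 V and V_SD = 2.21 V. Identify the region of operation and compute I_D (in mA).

Cutoff; I_D = 0 mA

V_SG = 0.153 V < |V_th| = 1.3 V, so the transistor is in cutoff.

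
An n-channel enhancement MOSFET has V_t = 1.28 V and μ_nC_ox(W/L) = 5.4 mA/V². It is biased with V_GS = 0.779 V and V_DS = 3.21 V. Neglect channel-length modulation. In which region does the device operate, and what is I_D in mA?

V_GS = 0.779 V < V_t = 1.28 V, so the transistor is in cutoff.

Cutoff; I_D = 0 mA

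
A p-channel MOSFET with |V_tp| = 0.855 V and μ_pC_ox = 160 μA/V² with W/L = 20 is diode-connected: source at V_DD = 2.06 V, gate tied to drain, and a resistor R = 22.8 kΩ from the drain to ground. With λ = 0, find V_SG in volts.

V_SG = 1.02 V

With gate tied to drain, V_SG = V_SD ≥ V_SG − |V_tp|, so the device is in saturation.
k_p = μ_pC_ox · (W/L) = 3.2 mA/V².
KCL at the drain: ½ k_p (V_SG − |V_tp|)² = (V_DD − V_SG)/R.
Let x = V_SG − 0.855. Then 36.5 x² + x − 1.205 = 0, giving x = 0.169 V (positive root), so V_SG = 1.02 V.
I_D = (V_DD − V_SG)/R = (2.06 − 1.02) / 22.8 = 0.0455 mA.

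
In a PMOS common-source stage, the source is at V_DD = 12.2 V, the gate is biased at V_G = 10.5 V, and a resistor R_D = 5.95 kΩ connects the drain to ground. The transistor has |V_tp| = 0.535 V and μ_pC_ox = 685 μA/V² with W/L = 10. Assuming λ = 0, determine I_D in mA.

I_D = 2.00 mA

V_SG = V_DD − V_G = 12.2 − 10.5 = 1.7 V, so V_ov = 1.7 − 0.535 = 1.16 V.
k_p = μ_pC_ox · (W/L) = 6.85 mA/V².
Assume saturation: I_D = ½ k_p V_ov² = 0.5 × 6.85 × 1.16² = 4.65 mA, giving V_SD = V_DD − I_D R_D = 12.2 − 4.65 × 5.95 = -15.5 V.
But -15.5 V < V_ov = 1.16 V, so the device is actually in triode.
In triode I_D = k_p[V_ov V_SD − ½ V_SD²] and I_D = (V_DD − V_SD)/R_D. Equating: 20.4 V_SD² − 48.48 V_SD + 12.2 = 0, giving V_SD = 0.286 V (the root below V_ov).
I_D = (12.2 − 0.286) / 5.95 = 2 mA.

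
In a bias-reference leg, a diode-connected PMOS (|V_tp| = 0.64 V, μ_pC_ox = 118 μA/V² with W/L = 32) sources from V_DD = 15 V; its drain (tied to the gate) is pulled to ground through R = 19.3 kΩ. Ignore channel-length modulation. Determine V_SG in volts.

V_SG = 1.25 V

With gate tied to drain, V_SG = V_SD ≥ V_SG − |V_tp|, so the device is in saturation.
k_p = μ_pC_ox · (W/L) = 3.776 mA/V².
KCL at the drain: ½ k_p (V_SG − |V_tp|)² = (V_DD − V_SG)/R.
Let x = V_SG − 0.64. Then 36.4 x² + x − 14.36 = 0, giving x = 0.614 V (positive root), so V_SG = 1.25 V.
I_D = (V_DD − V_SG)/R = (15 − 1.25) / 19.3 = 0.712 mA.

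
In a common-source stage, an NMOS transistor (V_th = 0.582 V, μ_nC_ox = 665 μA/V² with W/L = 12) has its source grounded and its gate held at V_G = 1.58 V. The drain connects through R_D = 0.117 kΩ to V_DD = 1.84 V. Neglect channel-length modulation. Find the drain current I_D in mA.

I_D = 3.97 mA

V_GS = V_G = 1.58 V, so V_ov = 1.58 − 0.582 = 0.998 V.
k_n = μ_nC_ox · (W/L) = 7.98 mA/V².
Assume saturation: I_D = ½ k_n V_ov² = 0.5 × 7.98 × 0.998² = 3.97 mA, giving V_DS = V_DD − I_D R_D = 1.84 − 3.97 × 0.117 = 1.38 V.
V_DS = 1.38 V ≥ V_ov = 0.998 V, confirming saturation.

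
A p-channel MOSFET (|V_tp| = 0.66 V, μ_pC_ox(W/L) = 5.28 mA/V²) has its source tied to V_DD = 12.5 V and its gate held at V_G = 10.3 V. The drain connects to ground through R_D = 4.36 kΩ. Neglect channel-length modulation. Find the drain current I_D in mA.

I_D = 2.78 mA

V_SG = V_DD − V_G = 12.5 − 10.3 = 2.2 V, so V_ov = 2.2 − 0.66 = 1.54 V.
Assume saturation: I_D = ½ k_p V_ov² = 0.5 × 5.28 × 1.54² = 6.26 mA, giving V_SD = V_DD − I_D R_D = 12.5 − 6.26 × 4.36 = -14.8 V.
But -14.8 V < V_ov = 1.54 V, so the device is actually in triode.
In triode I_D = k_p[V_ov V_SD − ½ V_SD²] and I_D = (V_DD − V_SD)/R_D. Equating: 11.5 V_SD² − 36.45 V_SD + 12.5 = 0, giving V_SD = 0.391 V (the root below V_ov).
I_D = (12.5 − 0.391) / 4.36 = 2.78 mA.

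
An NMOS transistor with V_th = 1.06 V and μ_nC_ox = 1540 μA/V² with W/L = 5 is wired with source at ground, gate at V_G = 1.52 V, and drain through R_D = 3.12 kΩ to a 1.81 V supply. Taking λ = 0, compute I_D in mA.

V_GS = V_G = 1.52 V, so V_ov = 1.52 − 1.06 = 0.46 V.
k_n = μ_nC_ox · (W/L) = 7.7 mA/V².
Assume saturation: I_D = ½ k_n V_ov² = 0.5 × 7.7 × 0.46² = 0.815 mA, giving V_DS = V_DD − I_D R_D = 1.81 − 0.815 × 3.12 = -0.732 V.
But -0.732 V < V_ov = 0.46 V, so the device is actually in triode.
In triode I_D = k_n[V_ov V_DS − ½ V_DS²] and I_D = (V_DD − V_DS)/R_D. Equating: 12 V_DS² − 12.05 V_DS + 1.81 = 0, giving V_DS = 0.184 V (the root below V_ov).
I_D = (1.81 − 0.184) / 3.12 = 0.521 mA.

I_D = 0.521 mA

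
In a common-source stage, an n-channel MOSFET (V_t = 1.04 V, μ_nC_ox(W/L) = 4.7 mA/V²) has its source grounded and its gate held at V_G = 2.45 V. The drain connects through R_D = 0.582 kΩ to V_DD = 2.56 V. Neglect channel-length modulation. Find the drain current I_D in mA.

I_D = 3.29 mA

V_GS = V_G = 2.45 V, so V_ov = 2.45 − 1.04 = 1.41 V.
Assume saturation: I_D = ½ k_n V_ov² = 0.5 × 4.7 × 1.41² = 4.67 mA, giving V_DS = V_DD − I_D R_D = 2.56 − 4.67 × 0.582 = -0.159 V.
But -0.159 V < V_ov = 1.41 V, so the device is actually in triode.
In triode I_D = k_n[V_ov V_DS − ½ V_DS²] and I_D = (V_DD − V_DS)/R_D. Equating: 1.37 V_DS² − 4.857 V_DS + 2.56 = 0, giving V_DS = 0.644 V (the root below V_ov).
I_D = (2.56 − 0.644) / 0.582 = 3.29 mA.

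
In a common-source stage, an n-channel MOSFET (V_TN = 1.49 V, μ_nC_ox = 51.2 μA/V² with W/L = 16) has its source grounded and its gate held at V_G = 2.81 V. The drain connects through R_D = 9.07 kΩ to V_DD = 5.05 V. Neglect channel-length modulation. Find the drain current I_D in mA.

I_D = 0.492 mA

V_GS = V_G = 2.81 V, so V_ov = 2.81 − 1.49 = 1.32 V.
k_n = μ_nC_ox · (W/L) = 0.8192 mA/V².
Assume saturation: I_D = ½ k_n V_ov² = 0.5 × 0.8192 × 1.32² = 0.714 mA, giving V_DS = V_DD − I_D R_D = 5.05 − 0.714 × 9.07 = -1.42 V.
But -1.42 V < V_ov = 1.32 V, so the device is actually in triode.
In triode I_D = k_n[V_ov V_DS − ½ V_DS²] and I_D = (V_DD − V_DS)/R_D. Equating: 3.72 V_DS² − 10.81 V_DS + 5.05 = 0, giving V_DS = 0.585 V (the root below V_ov).
I_D = (5.05 − 0.585) / 9.07 = 0.492 mA.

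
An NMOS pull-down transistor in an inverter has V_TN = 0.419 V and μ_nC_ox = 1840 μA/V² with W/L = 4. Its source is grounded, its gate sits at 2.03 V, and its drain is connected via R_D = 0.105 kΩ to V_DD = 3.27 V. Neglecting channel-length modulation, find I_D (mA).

I_D = 9.55 mA

V_GS = V_G = 2.03 V, so V_ov = 2.03 − 0.419 = 1.61 V.
k_n = μ_nC_ox · (W/L) = 7.36 mA/V².
Assume saturation: I_D = ½ k_n V_ov² = 0.5 × 7.36 × 1.61² = 9.55 mA, giving V_DS = V_DD − I_D R_D = 3.27 − 9.55 × 0.105 = 2.27 V.
V_DS = 2.27 V ≥ V_ov = 1.61 V, confirming saturation.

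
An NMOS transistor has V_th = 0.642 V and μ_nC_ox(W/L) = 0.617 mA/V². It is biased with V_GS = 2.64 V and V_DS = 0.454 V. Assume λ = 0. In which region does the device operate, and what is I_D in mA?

V_ov = V_GS − V_th = 2.64 − 0.642 = 2 V.
Since V_DS = 0.454 V < V_ov = 2 V, the device is in the triode region.
I_D = k_n [V_ov · V_DS − ½ V_DS²] = 0.617 × [2 × 0.454 − 0.5 × 0.454²] = 0.496 mA.

Triode; I_D = 0.496 mA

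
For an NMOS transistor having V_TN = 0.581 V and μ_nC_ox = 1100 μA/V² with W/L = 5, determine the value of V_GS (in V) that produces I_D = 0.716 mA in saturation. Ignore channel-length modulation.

k_n = μ_nC_ox · (W/L) = 5.5 mA/V².
In saturation I_D = ½ k_n (V_GS − V_TN)², so V_GS − V_TN = √(2 I_D / k_n) = √(2 × 0.716 / 5.5) = 0.51 V.
V_GS = 0.581 + 0.51 = 1.09 V.

V_GS = 1.09 V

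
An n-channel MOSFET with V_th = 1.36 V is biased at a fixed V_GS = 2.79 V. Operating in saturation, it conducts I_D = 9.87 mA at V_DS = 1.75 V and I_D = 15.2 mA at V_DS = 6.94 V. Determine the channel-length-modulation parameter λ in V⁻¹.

λ = 0.127 V⁻¹

With V_GS fixed, I_D ∝ (1 + λ V_DS) in saturation, so I_D2/I_D1 = (1 + λ V_DS2)/(1 + λ V_DS1).
15.2/9.87 = 1.54 = (1 + 6.94 λ)/(1 + 1.75 λ).
Solving: λ (I_D1 V_DS2 − I_D2 V_DS1) = I_D2 − I_D1, so λ = (15.2 − 9.87) / (9.87 × 6.94 − 15.2 × 1.75) = 5.33 / 41.9 = 0.127 V⁻¹.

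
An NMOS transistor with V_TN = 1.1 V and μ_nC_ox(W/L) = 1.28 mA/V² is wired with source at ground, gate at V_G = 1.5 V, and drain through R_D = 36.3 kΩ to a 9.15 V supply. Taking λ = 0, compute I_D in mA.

I_D = 0.102 mA

V_GS = V_G = 1.5 V, so V_ov = 1.5 − 1.1 = 0.4 V.
Assume saturation: I_D = ½ k_n V_ov² = 0.5 × 1.28 × 0.4² = 0.102 mA, giving V_DS = V_DD − I_D R_D = 9.15 − 0.102 × 36.3 = 5.43 V.
V_DS = 5.43 V ≥ V_ov = 0.4 V, confirming saturation.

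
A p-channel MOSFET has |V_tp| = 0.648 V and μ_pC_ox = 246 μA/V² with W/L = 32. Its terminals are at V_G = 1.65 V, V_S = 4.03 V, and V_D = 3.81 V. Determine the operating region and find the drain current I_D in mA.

Triode; I_D = 2.81 mA

V_SG = V_S − V_G = 4.03 − 1.65 = 2.38 V; V_SD = V_S − V_D = 4.03 − 3.81 = 0.22 V.
k_p = μ_pC_ox · (W/L) = 7.872 mA/V².
V_ov = V_SG − |V_tp| = 2.38 − 0.648 = 1.73 V.
Since V_SD = 0.22 V < V_ov = 1.73 V, the device is in the triode region.
I_D = k_p [V_ov · V_SD − ½ V_SD²] = 7.872 × [1.73 × 0.22 − 0.5 × 0.22²] = 2.81 mA.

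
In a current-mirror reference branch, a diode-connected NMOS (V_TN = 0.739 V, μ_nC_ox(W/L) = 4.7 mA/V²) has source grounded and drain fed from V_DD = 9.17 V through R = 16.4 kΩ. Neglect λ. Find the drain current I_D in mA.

I_D = 0.486 mA

With gate tied to drain, V_GS = V_DS ≥ V_GS − V_TN, so the device is in saturation.
KCL at the drain: ½ k_n (V_GS − V_TN)² = (V_DD − V_GS)/R.
Let x = V_GS − 0.739. Then 38.5 x² + x − 8.431 = 0, giving x = 0.455 V (positive root), so V_GS = 1.19 V.
I_D = (V_DD − V_GS)/R = (9.17 − 1.19) / 16.4 = 0.486 mA.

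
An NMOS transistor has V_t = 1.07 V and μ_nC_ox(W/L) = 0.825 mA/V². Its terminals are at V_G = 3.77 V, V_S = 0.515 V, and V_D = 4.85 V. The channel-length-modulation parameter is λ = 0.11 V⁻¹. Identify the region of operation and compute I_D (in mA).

Saturation; I_D = 2.91 mA

V_GS = V_G − V_S = 3.77 − 0.515 = 3.25 V; V_DS = V_D − V_S = 4.85 − 0.515 = 4.33 V.
V_ov = V_GS − V_t = 3.25 − 1.07 = 2.18 V.
Since V_DS = 4.33 V ≥ V_ov = 2.18 V, the device is in saturation.
I_D = ½ k_n V_ov² (1 + λ V_DS) = 0.5 × 0.825 × 2.18² × (1 + 0.11 × 4.33) = 2.91 mA.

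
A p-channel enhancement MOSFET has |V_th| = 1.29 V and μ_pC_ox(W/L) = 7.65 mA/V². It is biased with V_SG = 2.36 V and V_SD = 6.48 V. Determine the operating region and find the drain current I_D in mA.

Saturation; I_D = 4.38 mA

V_ov = V_SG − |V_th| = 2.36 − 1.29 = 1.07 V.
Since V_SD = 6.48 V ≥ V_ov = 1.07 V, the device is in saturation.
I_D = ½ k_p V_ov² = 0.5 × 7.65 × 1.07² = 4.38 mA.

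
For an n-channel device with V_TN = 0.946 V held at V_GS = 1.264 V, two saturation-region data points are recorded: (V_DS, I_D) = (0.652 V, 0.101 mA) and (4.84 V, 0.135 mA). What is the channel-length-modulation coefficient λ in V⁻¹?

With V_GS fixed, I_D ∝ (1 + λ V_DS) in saturation, so I_D2/I_D1 = (1 + λ V_DS2)/(1 + λ V_DS1).
0.135/0.101 = 1.337 = (1 + 4.84 λ)/(1 + 0.652 λ).
Solving: λ (I_D1 V_DS2 − I_D2 V_DS1) = I_D2 − I_D1, so λ = (0.135 − 0.101) / (0.101 × 4.84 − 0.135 × 0.652) = 0.034 / 0.401 = 0.0848 V⁻¹.

λ = 0.0848 V⁻¹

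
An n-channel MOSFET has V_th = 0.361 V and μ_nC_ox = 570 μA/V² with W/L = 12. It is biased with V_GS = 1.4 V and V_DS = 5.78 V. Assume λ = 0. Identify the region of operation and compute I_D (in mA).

Saturation; I_D = 3.69 mA

k_n = μ_nC_ox · (W/L) = 6.84 mA/V².
V_ov = V_GS − V_th = 1.4 − 0.361 = 1.04 V.
Since V_DS = 5.78 V ≥ V_ov = 1.04 V, the device is in saturation.
I_D = ½ k_n V_ov² = 0.5 × 6.84 × 1.04² = 3.69 mA.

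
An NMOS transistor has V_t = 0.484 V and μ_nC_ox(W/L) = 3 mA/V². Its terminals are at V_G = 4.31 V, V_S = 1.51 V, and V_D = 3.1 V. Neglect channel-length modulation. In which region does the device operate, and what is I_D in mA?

Triode; I_D = 7.26 mA

V_GS = V_G − V_S = 4.31 − 1.51 = 2.8 V; V_DS = V_D − V_S = 3.1 − 1.51 = 1.59 V.
V_ov = V_GS − V_t = 2.8 − 0.484 = 2.32 V.
Since V_DS = 1.59 V < V_ov = 2.32 V, the device is in the triode region.
I_D = k_n [V_ov · V_DS − ½ V_DS²] = 3 × [2.32 × 1.59 − 0.5 × 1.59²] = 7.26 mA.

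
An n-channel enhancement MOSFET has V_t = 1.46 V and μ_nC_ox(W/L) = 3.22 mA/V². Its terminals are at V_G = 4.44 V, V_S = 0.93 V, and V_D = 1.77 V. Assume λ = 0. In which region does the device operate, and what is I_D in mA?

V_GS = V_G − V_S = 4.44 − 0.93 = 3.51 V; V_DS = V_D − V_S = 1.77 − 0.93 = 0.84 V.
V_ov = V_GS − V_t = 3.51 − 1.46 = 2.05 V.
Since V_DS = 0.84 V < V_ov = 2.05 V, the device is in the triode region.
I_D = k_n [V_ov · V_DS − ½ V_DS²] = 3.22 × [2.05 × 0.84 − 0.5 × 0.84²] = 4.41 mA.

Triode; I_D = 4.41 mA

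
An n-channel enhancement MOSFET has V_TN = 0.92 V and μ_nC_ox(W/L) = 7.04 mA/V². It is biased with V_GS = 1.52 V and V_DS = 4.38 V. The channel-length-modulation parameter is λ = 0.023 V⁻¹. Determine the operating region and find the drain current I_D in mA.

V_ov = V_GS − V_TN = 1.52 − 0.92 = 0.6 V.
Since V_DS = 4.38 V ≥ V_ov = 0.6 V, the device is in saturation.
I_D = ½ k_n V_ov² (1 + λ V_DS) = 0.5 × 7.04 × 0.6² × (1 + 0.023 × 4.38) = 1.39 mA.

Saturation; I_D = 1.39 mA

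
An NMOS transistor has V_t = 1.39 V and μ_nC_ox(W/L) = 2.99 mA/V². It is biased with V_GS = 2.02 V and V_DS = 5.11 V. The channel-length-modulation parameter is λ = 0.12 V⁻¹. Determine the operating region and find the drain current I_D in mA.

V_ov = V_GS − V_t = 2.02 − 1.39 = 0.63 V.
Since V_DS = 5.11 V ≥ V_ov = 0.63 V, the device is in saturation.
I_D = ½ k_n V_ov² (1 + λ V_DS) = 0.5 × 2.99 × 0.63² × (1 + 0.12 × 5.11) = 0.957 mA.

Saturation; I_D = 0.957 mA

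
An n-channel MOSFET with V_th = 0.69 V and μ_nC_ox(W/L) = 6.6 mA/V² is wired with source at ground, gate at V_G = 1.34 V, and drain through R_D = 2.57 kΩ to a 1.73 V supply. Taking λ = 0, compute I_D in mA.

I_D = 0.610 mA

V_GS = V_G = 1.34 V, so V_ov = 1.34 − 0.69 = 0.65 V.
Assume saturation: I_D = ½ k_n V_ov² = 0.5 × 6.6 × 0.65² = 1.39 mA, giving V_DS = V_DD − I_D R_D = 1.73 − 1.39 × 2.57 = -1.85 V.
But -1.85 V < V_ov = 0.65 V, so the device is actually in triode.
In triode I_D = k_n[V_ov V_DS − ½ V_DS²] and I_D = (V_DD − V_DS)/R_D. Equating: 8.48 V_DS² − 12.03 V_DS + 1.73 = 0, giving V_DS = 0.162 V (the root below V_ov).
I_D = (1.73 − 0.162) / 2.57 = 0.61 mA.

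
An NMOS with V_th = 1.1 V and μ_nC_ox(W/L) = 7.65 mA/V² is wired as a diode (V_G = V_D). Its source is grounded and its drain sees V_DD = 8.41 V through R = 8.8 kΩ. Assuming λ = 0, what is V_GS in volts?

With gate tied to drain, V_GS = V_DS ≥ V_GS − V_th, so the device is in saturation.
KCL at the drain: ½ k_n (V_GS − V_th)² = (V_DD − V_GS)/R.
Let x = V_GS − 1.1. Then 33.7 x² + x − 7.31 = 0, giving x = 0.451 V (positive root), so V_GS = 1.55 V.
I_D = (V_DD − V_GS)/R = (8.41 − 1.55) / 8.8 = 0.779 mA.

V_GS = 1.55 V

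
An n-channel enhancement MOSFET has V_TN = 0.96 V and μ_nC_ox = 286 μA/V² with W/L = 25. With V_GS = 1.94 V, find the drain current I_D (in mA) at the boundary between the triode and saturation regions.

At the boundary V_DS = V_ov = V_GS − V_TN = 1.94 − 0.96 = 0.98 V.
k_n = μ_nC_ox · (W/L) = 7.15 mA/V².
I_D = ½ k_n V_ov² = 0.5 × 7.15 × 0.98² = 3.43 mA.

I_D = 3.43 mA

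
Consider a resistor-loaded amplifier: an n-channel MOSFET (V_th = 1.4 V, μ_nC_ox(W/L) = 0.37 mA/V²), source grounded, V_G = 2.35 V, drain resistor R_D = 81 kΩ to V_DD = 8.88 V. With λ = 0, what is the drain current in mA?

I_D = 0.105 mA

V_GS = V_G = 2.35 V, so V_ov = 2.35 − 1.4 = 0.95 V.
Assume saturation: I_D = ½ k_n V_ov² = 0.5 × 0.37 × 0.95² = 0.167 mA, giving V_DS = V_DD − I_D R_D = 8.88 − 0.167 × 81 = -4.64 V.
But -4.64 V < V_ov = 0.95 V, so the device is actually in triode.
In triode I_D = k_n[V_ov V_DS − ½ V_DS²] and I_D = (V_DD − V_DS)/R_D. Equating: 15 V_DS² − 29.47 V_DS + 8.88 = 0, giving V_DS = 0.371 V (the root below V_ov).
I_D = (8.88 − 0.371) / 81 = 0.105 mA.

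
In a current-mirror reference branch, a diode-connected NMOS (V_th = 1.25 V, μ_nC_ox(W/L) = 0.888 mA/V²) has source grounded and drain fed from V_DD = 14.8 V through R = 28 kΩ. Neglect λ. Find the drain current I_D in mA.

With gate tied to drain, V_GS = V_DS ≥ V_GS − V_th, so the device is in saturation.
KCL at the drain: ½ k_n (V_GS − V_th)² = (V_DD − V_GS)/R.
Let x = V_GS − 1.25. Then 12.4 x² + x − 13.55 = 0, giving x = 1 V (positive root), so V_GS = 2.25 V.
I_D = (V_DD − V_GS)/R = (14.8 − 2.25) / 28 = 0.448 mA.

I_D = 0.448 mA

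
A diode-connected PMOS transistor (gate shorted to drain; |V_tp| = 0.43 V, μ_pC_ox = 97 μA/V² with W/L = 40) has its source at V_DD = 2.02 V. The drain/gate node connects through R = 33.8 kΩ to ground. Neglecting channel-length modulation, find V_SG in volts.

V_SG = 0.578 V

With gate tied to drain, V_SG = V_SD ≥ V_SG − |V_tp|, so the device is in saturation.
k_p = μ_pC_ox · (W/L) = 3.88 mA/V².
KCL at the drain: ½ k_p (V_SG − |V_tp|)² = (V_DD − V_SG)/R.
Let x = V_SG − 0.43. Then 65.6 x² + x − 1.59 = 0, giving x = 0.148 V (positive root), so V_SG = 0.578 V.
I_D = (V_DD − V_SG)/R = (2.02 − 0.578) / 33.8 = 0.0427 mA.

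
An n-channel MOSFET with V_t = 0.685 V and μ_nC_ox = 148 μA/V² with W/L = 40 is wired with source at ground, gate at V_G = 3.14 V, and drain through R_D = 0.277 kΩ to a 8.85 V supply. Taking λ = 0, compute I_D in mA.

I_D = 17.8 mA

V_GS = V_G = 3.14 V, so V_ov = 3.14 − 0.685 = 2.46 V.
k_n = μ_nC_ox · (W/L) = 5.92 mA/V².
Assume saturation: I_D = ½ k_n V_ov² = 0.5 × 5.92 × 2.46² = 17.8 mA, giving V_DS = V_DD − I_D R_D = 8.85 − 17.8 × 0.277 = 3.91 V.
V_DS = 3.91 V ≥ V_ov = 2.46 V, confirming saturation.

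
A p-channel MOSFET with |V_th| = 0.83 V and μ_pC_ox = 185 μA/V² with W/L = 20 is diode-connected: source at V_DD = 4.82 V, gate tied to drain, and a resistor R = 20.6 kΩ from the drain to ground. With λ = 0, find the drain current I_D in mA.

I_D = 0.179 mA

With gate tied to drain, V_SG = V_SD ≥ V_SG − |V_th|, so the device is in saturation.
k_p = μ_pC_ox · (W/L) = 3.7 mA/V².
KCL at the drain: ½ k_p (V_SG − |V_th|)² = (V_DD − V_SG)/R.
Let x = V_SG − 0.83. Then 38.1 x² + x − 3.99 = 0, giving x = 0.311 V (positive root), so V_SG = 1.14 V.
I_D = (V_DD − V_SG)/R = (4.82 − 1.14) / 20.6 = 0.179 mA.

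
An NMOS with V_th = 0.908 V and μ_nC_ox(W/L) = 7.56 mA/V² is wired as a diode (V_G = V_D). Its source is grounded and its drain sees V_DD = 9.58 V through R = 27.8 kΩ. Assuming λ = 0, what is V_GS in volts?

V_GS = 1.19 V

With gate tied to drain, V_GS = V_DS ≥ V_GS − V_th, so the device is in saturation.
KCL at the drain: ½ k_n (V_GS − V_th)² = (V_DD − V_GS)/R.
Let x = V_GS − 0.908. Then 105 x² + x − 8.672 = 0, giving x = 0.283 V (positive root), so V_GS = 1.19 V.
I_D = (V_DD − V_GS)/R = (9.58 − 1.19) / 27.8 = 0.302 mA.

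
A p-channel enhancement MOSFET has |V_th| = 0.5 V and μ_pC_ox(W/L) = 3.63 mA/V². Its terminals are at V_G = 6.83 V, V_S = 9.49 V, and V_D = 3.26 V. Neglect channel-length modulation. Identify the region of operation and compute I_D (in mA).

V_SG = V_S − V_G = 9.49 − 6.83 = 2.66 V; V_SD = V_S − V_D = 9.49 − 3.26 = 6.23 V.
V_ov = V_SG − |V_th| = 2.66 − 0.5 = 2.16 V.
Since V_SD = 6.23 V ≥ V_ov = 2.16 V, the device is in saturation.
I_D = ½ k_p V_ov² = 0.5 × 3.63 × 2.16² = 8.47 mA.

Saturation; I_D = 8.47 mA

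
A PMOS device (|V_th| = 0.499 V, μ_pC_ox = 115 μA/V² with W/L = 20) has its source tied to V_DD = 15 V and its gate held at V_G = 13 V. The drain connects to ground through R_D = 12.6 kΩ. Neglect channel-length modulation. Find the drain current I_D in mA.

V_SG = V_DD − V_G = 15 − 13 = 2 V, so V_ov = 2 − 0.499 = 1.5 V.
k_p = μ_pC_ox · (W/L) = 2.3 mA/V².
Assume saturation: I_D = ½ k_p V_ov² = 0.5 × 2.3 × 1.5² = 2.59 mA, giving V_SD = V_DD − I_D R_D = 15 − 2.59 × 12.6 = -17.6 V.
But -17.6 V < V_ov = 1.5 V, so the device is actually in triode.
In triode I_D = k_p[V_ov V_SD − ½ V_SD²] and I_D = (V_DD − V_SD)/R_D. Equating: 14.5 V_SD² − 44.5 V_SD + 15 = 0, giving V_SD = 0.385 V (the root below V_ov).
I_D = (15 − 0.385) / 12.6 = 1.16 mA.

I_D = 1.16 mA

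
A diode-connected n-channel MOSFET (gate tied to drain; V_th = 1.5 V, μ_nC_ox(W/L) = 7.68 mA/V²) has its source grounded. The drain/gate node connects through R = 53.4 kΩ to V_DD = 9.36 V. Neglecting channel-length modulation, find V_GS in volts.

With gate tied to drain, V_GS = V_DS ≥ V_GS − V_th, so the device is in saturation.
KCL at the drain: ½ k_n (V_GS − V_th)² = (V_DD − V_GS)/R.
Let x = V_GS − 1.5. Then 205 x² + x − 7.86 = 0, giving x = 0.193 V (positive root), so V_GS = 1.69 V.
I_D = (V_DD − V_GS)/R = (9.36 − 1.69) / 53.4 = 0.144 mA.

V_GS = 1.69 V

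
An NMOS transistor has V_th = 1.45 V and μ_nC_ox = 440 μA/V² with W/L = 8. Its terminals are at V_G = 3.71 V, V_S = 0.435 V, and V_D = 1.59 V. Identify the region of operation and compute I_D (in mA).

V_GS = V_G − V_S = 3.71 − 0.435 = 3.27 V; V_DS = V_D − V_S = 1.59 − 0.435 = 1.16 V.
k_n = μ_nC_ox · (W/L) = 3.52 mA/V².
V_ov = V_GS − V_th = 3.27 − 1.45 = 1.82 V.
Since V_DS = 1.16 V < V_ov = 1.82 V, the device is in the triode region.
I_D = k_n [V_ov · V_DS − ½ V_DS²] = 3.52 × [1.82 × 1.16 − 0.5 × 1.16²] = 5.07 mA.

Triode; I_D = 5.07 mA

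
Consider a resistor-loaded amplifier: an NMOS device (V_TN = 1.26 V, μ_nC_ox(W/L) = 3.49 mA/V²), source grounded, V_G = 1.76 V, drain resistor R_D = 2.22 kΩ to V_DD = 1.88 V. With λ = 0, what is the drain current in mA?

I_D = 0.436 mA

V_GS = V_G = 1.76 V, so V_ov = 1.76 − 1.26 = 0.5 V.
Assume saturation: I_D = ½ k_n V_ov² = 0.5 × 3.49 × 0.5² = 0.436 mA, giving V_DS = V_DD − I_D R_D = 1.88 − 0.436 × 2.22 = 0.912 V.
V_DS = 0.912 V ≥ V_ov = 0.5 V, confirming saturation.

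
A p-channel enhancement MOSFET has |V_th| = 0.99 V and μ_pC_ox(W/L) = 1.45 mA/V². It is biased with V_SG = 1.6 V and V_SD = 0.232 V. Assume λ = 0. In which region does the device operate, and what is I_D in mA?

V_ov = V_SG − |V_th| = 1.6 − 0.99 = 0.61 V.
Since V_SD = 0.232 V < V_ov = 0.61 V, the device is in the triode region.
I_D = k_p [V_ov · V_SD − ½ V_SD²] = 1.45 × [0.61 × 0.232 − 0.5 × 0.232²] = 0.166 mA.

Triode; I_D = 0.166 mA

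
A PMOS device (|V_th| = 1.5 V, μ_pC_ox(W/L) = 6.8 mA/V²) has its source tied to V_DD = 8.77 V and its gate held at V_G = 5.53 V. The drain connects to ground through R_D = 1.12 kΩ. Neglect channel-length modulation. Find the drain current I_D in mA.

V_SG = V_DD − V_G = 8.77 − 5.53 = 3.24 V, so V_ov = 3.24 − 1.5 = 1.74 V.
Assume saturation: I_D = ½ k_p V_ov² = 0.5 × 6.8 × 1.74² = 10.3 mA, giving V_SD = V_DD − I_D R_D = 8.77 − 10.3 × 1.12 = -2.76 V.
But -2.76 V < V_ov = 1.74 V, so the device is actually in triode.
In triode I_D = k_p[V_ov V_SD − ½ V_SD²] and I_D = (V_DD − V_SD)/R_D. Equating: 3.81 V_SD² − 14.25 V_SD + 8.77 = 0, giving V_SD = 0.776 V (the root below V_ov).
I_D = (8.77 − 0.776) / 1.12 = 7.14 mA.

I_D = 7.14 mA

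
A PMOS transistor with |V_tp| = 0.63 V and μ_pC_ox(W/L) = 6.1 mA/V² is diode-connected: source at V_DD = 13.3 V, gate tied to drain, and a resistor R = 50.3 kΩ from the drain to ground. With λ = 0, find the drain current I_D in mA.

With gate tied to drain, V_SG = V_SD ≥ V_SG − |V_tp|, so the device is in saturation.
KCL at the drain: ½ k_p (V_SG − |V_tp|)² = (V_DD − V_SG)/R.
Let x = V_SG − 0.63. Then 153 x² + x − 12.67 = 0, giving x = 0.284 V (positive root), so V_SG = 0.914 V.
I_D = (V_DD − V_SG)/R = (13.3 − 0.914) / 50.3 = 0.246 mA.

I_D = 0.246 mA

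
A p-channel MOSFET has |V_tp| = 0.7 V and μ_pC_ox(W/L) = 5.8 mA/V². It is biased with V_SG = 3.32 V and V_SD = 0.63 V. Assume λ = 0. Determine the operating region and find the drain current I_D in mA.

V_ov = V_SG − |V_tp| = 3.32 − 0.7 = 2.62 V.
Since V_SD = 0.63 V < V_ov = 2.62 V, the device is in the triode region.
I_D = k_p [V_ov · V_SD − ½ V_SD²] = 5.8 × [2.62 × 0.63 − 0.5 × 0.63²] = 8.42 mA.

Triode; I_D = 8.42 mA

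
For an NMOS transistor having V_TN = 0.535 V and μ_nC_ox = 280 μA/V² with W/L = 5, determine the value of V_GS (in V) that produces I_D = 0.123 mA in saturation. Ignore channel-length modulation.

k_n = μ_nC_ox · (W/L) = 1.4 mA/V².
In saturation I_D = ½ k_n (V_GS − V_TN)², so V_GS − V_TN = √(2 I_D / k_n) = √(2 × 0.123 / 1.4) = 0.419 V.
V_GS = 0.535 + 0.419 = 0.954 V.

V_GS = 0.954 V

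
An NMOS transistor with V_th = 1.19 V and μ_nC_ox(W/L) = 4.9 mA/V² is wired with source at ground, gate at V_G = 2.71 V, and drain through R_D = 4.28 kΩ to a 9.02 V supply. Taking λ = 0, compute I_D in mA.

V_GS = V_G = 2.71 V, so V_ov = 2.71 − 1.19 = 1.52 V.
Assume saturation: I_D = ½ k_n V_ov² = 0.5 × 4.9 × 1.52² = 5.66 mA, giving V_DS = V_DD − I_D R_D = 9.02 − 5.66 × 4.28 = -15.2 V.
But -15.2 V < V_ov = 1.52 V, so the device is actually in triode.
In triode I_D = k_n[V_ov V_DS − ½ V_DS²] and I_D = (V_DD − V_DS)/R_D. Equating: 10.5 V_DS² − 32.88 V_DS + 9.02 = 0, giving V_DS = 0.304 V (the root below V_ov).
I_D = (9.02 − 0.304) / 4.28 = 2.04 mA.

I_D = 2.04 mA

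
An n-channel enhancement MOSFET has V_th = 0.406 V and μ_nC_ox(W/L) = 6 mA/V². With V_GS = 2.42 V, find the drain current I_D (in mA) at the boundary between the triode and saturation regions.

At the boundary V_DS = V_ov = V_GS − V_th = 2.42 − 0.406 = 2.01 V.
I_D = ½ k_n V_ov² = 0.5 × 6 × 2.01² = 12.2 mA.

I_D = 12.2 mA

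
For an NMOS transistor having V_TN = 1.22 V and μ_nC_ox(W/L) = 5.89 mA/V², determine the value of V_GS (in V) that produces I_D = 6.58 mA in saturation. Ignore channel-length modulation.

V_GS = 2.71 V

In saturation I_D = ½ k_n (V_GS − V_TN)², so V_GS − V_TN = √(2 I_D / k_n) = √(2 × 6.58 / 5.89) = 1.49 V.
V_GS = 1.22 + 1.49 = 2.71 V.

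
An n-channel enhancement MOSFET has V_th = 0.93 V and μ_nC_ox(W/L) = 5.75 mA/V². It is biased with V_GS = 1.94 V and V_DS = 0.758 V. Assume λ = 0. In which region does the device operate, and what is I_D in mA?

Triode; I_D = 2.75 mA

V_ov = V_GS − V_th = 1.94 − 0.93 = 1.01 V.
Since V_DS = 0.758 V < V_ov = 1.01 V, the device is in the triode region.
I_D = k_n [V_ov · V_DS − ½ V_DS²] = 5.75 × [1.01 × 0.758 − 0.5 × 0.758²] = 2.75 mA.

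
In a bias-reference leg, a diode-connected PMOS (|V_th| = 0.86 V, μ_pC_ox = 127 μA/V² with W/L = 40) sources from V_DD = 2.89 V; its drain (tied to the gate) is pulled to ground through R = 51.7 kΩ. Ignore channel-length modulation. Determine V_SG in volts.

V_SG = 0.981 V

With gate tied to drain, V_SG = V_SD ≥ V_SG − |V_th|, so the device is in saturation.
k_p = μ_pC_ox · (W/L) = 5.08 mA/V².
KCL at the drain: ½ k_p (V_SG − |V_th|)² = (V_DD − V_SG)/R.
Let x = V_SG − 0.86. Then 131 x² + x − 2.03 = 0, giving x = 0.121 V (positive root), so V_SG = 0.981 V.
I_D = (V_DD − V_SG)/R = (2.89 − 0.981) / 51.7 = 0.0369 mA.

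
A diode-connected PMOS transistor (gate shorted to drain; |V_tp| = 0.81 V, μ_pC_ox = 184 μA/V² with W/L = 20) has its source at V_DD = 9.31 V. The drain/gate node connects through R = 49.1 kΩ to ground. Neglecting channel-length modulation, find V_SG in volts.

V_SG = 1.11 V

With gate tied to drain, V_SG = V_SD ≥ V_SG − |V_tp|, so the device is in saturation.
k_p = μ_pC_ox · (W/L) = 3.68 mA/V².
KCL at the drain: ½ k_p (V_SG − |V_tp|)² = (V_DD − V_SG)/R.
Let x = V_SG − 0.81. Then 90.3 x² + x − 8.5 = 0, giving x = 0.301 V (positive root), so V_SG = 1.11 V.
I_D = (V_DD − V_SG)/R = (9.31 − 1.11) / 49.1 = 0.167 mA.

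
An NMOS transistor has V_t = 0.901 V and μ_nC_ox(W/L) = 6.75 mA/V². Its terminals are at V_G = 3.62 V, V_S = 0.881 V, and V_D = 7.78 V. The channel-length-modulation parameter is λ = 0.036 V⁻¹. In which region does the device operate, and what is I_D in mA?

Saturation; I_D = 14.2 mA

V_GS = V_G − V_S = 3.62 − 0.881 = 2.74 V; V_DS = V_D − V_S = 7.78 − 0.881 = 6.9 V.
V_ov = V_GS − V_t = 2.74 − 0.901 = 1.84 V.
Since V_DS = 6.9 V ≥ V_ov = 1.84 V, the device is in saturation.
I_D = ½ k_n V_ov² (1 + λ V_DS) = 0.5 × 6.75 × 1.84² × (1 + 0.036 × 6.9) = 14.2 mA.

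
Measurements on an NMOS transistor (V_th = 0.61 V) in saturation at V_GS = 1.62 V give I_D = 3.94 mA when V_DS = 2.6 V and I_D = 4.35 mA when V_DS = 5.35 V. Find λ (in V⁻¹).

With V_GS fixed, I_D ∝ (1 + λ V_DS) in saturation, so I_D2/I_D1 = (1 + λ V_DS2)/(1 + λ V_DS1).
4.35/3.94 = 1.104 = (1 + 5.35 λ)/(1 + 2.6 λ).
Solving: λ (I_D1 V_DS2 − I_D2 V_DS1) = I_D2 − I_D1, so λ = (4.35 − 3.94) / (3.94 × 5.35 − 4.35 × 2.6) = 0.41 / 9.77 = 0.042 V⁻¹.

λ = 0.0420 V⁻¹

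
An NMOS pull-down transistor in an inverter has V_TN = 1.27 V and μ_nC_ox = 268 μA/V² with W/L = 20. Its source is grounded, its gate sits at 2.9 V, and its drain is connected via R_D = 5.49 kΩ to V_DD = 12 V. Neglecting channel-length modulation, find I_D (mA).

I_D = 2.14 mA

V_GS = V_G = 2.9 V, so V_ov = 2.9 − 1.27 = 1.63 V.
k_n = μ_nC_ox · (W/L) = 5.36 mA/V².
Assume saturation: I_D = ½ k_n V_ov² = 0.5 × 5.36 × 1.63² = 7.12 mA, giving V_DS = V_DD − I_D R_D = 12 − 7.12 × 5.49 = -27.1 V.
But -27.1 V < V_ov = 1.63 V, so the device is actually in triode.
In triode I_D = k_n[V_ov V_DS − ½ V_DS²] and I_D = (V_DD − V_DS)/R_D. Equating: 14.7 V_DS² − 48.97 V_DS + 12 = 0, giving V_DS = 0.266 V (the root below V_ov).
I_D = (12 − 0.266) / 5.49 = 2.14 mA.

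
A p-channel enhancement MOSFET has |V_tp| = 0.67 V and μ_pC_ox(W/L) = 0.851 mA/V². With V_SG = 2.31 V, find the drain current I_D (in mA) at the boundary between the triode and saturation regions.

At the boundary V_SD = V_ov = V_SG − |V_tp| = 2.31 − 0.67 = 1.64 V.
I_D = ½ k_p V_ov² = 0.5 × 0.851 × 1.64² = 1.14 mA.

I_D = 1.14 mA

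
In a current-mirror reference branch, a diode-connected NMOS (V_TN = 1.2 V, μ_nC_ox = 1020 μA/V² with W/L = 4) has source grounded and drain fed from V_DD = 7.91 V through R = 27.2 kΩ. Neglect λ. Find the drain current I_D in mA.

With gate tied to drain, V_GS = V_DS ≥ V_GS − V_TN, so the device is in saturation.
k_n = μ_nC_ox · (W/L) = 4.08 mA/V².
KCL at the drain: ½ k_n (V_GS − V_TN)² = (V_DD − V_GS)/R.
Let x = V_GS − 1.2. Then 55.5 x² + x − 6.71 = 0, giving x = 0.339 V (positive root), so V_GS = 1.54 V.
I_D = (V_DD − V_GS)/R = (7.91 − 1.54) / 27.2 = 0.234 mA.

I_D = 0.234 mA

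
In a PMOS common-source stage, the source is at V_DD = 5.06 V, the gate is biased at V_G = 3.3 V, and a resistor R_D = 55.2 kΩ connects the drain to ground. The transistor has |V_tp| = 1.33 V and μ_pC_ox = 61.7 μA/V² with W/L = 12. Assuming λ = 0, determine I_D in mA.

I_D = 0.0684 mA

V_SG = V_DD − V_G = 5.06 − 3.3 = 1.76 V, so V_ov = 1.76 − 1.33 = 0.43 V.
k_p = μ_pC_ox · (W/L) = 0.7404 mA/V².
Assume saturation: I_D = ½ k_p V_ov² = 0.5 × 0.7404 × 0.43² = 0.0684 mA, giving V_SD = V_DD − I_D R_D = 5.06 − 0.0684 × 55.2 = 1.28 V.
V_SD = 1.28 V ≥ V_ov = 0.43 V, confirming saturation.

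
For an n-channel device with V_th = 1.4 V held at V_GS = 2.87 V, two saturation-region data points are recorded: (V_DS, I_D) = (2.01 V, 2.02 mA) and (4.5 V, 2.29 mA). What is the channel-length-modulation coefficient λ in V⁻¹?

λ = 0.0602 V⁻¹

With V_GS fixed, I_D ∝ (1 + λ V_DS) in saturation, so I_D2/I_D1 = (1 + λ V_DS2)/(1 + λ V_DS1).
2.29/2.02 = 1.134 = (1 + 4.5 λ)/(1 + 2.01 λ).
Solving: λ (I_D1 V_DS2 − I_D2 V_DS1) = I_D2 − I_D1, so λ = (2.29 − 2.02) / (2.02 × 4.5 − 2.29 × 2.01) = 0.27 / 4.49 = 0.0602 V⁻¹.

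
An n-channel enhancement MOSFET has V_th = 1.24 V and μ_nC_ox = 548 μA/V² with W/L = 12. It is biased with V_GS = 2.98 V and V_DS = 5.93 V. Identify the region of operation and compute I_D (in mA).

Saturation; I_D = 9.95 mA

k_n = μ_nC_ox · (W/L) = 6.576 mA/V².
V_ov = V_GS − V_th = 2.98 − 1.24 = 1.74 V.
Since V_DS = 5.93 V ≥ V_ov = 1.74 V, the device is in saturation.
I_D = ½ k_n V_ov² = 0.5 × 6.576 × 1.74² = 9.95 mA.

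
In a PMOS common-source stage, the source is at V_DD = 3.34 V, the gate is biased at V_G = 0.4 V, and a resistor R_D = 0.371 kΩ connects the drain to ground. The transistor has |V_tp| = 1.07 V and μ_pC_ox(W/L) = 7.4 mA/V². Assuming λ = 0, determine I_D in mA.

I_D = 7.29 mA

V_SG = V_DD − V_G = 3.34 − 0.4 = 2.94 V, so V_ov = 2.94 − 1.07 = 1.87 V.
Assume saturation: I_D = ½ k_p V_ov² = 0.5 × 7.4 × 1.87² = 12.9 mA, giving V_SD = V_DD − I_D R_D = 3.34 − 12.9 × 0.371 = -1.46 V.
But -1.46 V < V_ov = 1.87 V, so the device is actually in triode.
In triode I_D = k_p[V_ov V_SD − ½ V_SD²] and I_D = (V_DD − V_SD)/R_D. Equating: 1.37 V_SD² − 6.134 V_SD + 3.34 = 0, giving V_SD = 0.635 V (the root below V_ov).
I_D = (3.34 − 0.635) / 0.371 = 7.29 mA.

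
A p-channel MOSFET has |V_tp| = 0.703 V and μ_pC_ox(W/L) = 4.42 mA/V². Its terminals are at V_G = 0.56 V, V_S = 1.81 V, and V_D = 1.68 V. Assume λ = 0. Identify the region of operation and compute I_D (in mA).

V_SG = V_S − V_G = 1.81 − 0.56 = 1.25 V; V_SD = V_S − V_D = 1.81 − 1.68 = 0.13 V.
V_ov = V_SG − |V_tp| = 1.25 − 0.703 = 0.547 V.
Since V_SD = 0.13 V < V_ov = 0.547 V, the device is in the triode region.
I_D = k_p [V_ov · V_SD − ½ V_SD²] = 4.42 × [0.547 × 0.13 − 0.5 × 0.13²] = 0.277 mA.

Triode; I_D = 0.277 mA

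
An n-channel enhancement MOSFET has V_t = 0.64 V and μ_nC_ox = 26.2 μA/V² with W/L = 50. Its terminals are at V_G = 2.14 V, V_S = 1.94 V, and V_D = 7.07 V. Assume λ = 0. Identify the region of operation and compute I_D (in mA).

V_GS = V_G − V_S = 2.14 − 1.94 = 0.2 V; V_DS = V_D − V_S = 7.07 − 1.94 = 5.13 V.
V_GS = 0.2 V < V_t = 0.64 V, so the transistor is in cutoff.

Cutoff; I_D = 0 mA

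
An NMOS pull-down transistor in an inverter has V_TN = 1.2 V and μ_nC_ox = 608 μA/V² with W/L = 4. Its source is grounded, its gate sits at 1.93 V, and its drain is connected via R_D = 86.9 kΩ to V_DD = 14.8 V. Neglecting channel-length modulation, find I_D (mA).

V_GS = V_G = 1.93 V, so V_ov = 1.93 − 1.2 = 0.73 V.
k_n = μ_nC_ox · (W/L) = 2.432 mA/V².
Assume saturation: I_D = ½ k_n V_ov² = 0.5 × 2.432 × 0.73² = 0.648 mA, giving V_DS = V_DD − I_D R_D = 14.8 − 0.648 × 86.9 = -41.5 V.
But -41.5 V < V_ov = 0.73 V, so the device is actually in triode.
In triode I_D = k_n[V_ov V_DS − ½ V_DS²] and I_D = (V_DD − V_DS)/R_D. Equating: 106 V_DS² − 155.3 V_DS + 14.8 = 0, giving V_DS = 0.102 V (the root below V_ov).
I_D = (14.8 − 0.102) / 86.9 = 0.169 mA.

I_D = 0.169 mA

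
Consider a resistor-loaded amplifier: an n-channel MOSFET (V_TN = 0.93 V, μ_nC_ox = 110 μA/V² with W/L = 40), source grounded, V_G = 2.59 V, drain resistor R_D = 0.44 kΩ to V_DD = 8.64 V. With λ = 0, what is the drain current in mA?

I_D = 6.06 mA

V_GS = V_G = 2.59 V, so V_ov = 2.59 − 0.93 = 1.66 V.
k_n = μ_nC_ox · (W/L) = 4.4 mA/V².
Assume saturation: I_D = ½ k_n V_ov² = 0.5 × 4.4 × 1.66² = 6.06 mA, giving V_DS = V_DD − I_D R_D = 8.64 − 6.06 × 0.44 = 5.97 V.
V_DS = 5.97 V ≥ V_ov = 1.66 V, confirming saturation.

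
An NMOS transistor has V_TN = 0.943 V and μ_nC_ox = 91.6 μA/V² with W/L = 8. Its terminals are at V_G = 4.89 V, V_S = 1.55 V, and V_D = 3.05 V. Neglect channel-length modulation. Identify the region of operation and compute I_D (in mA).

Triode; I_D = 1.81 mA

V_GS = V_G − V_S = 4.89 − 1.55 = 3.34 V; V_DS = V_D − V_S = 3.05 − 1.55 = 1.5 V.
k_n = μ_nC_ox · (W/L) = 0.7328 mA/V².
V_ov = V_GS − V_TN = 3.34 − 0.943 = 2.4 V.
Since V_DS = 1.5 V < V_ov = 2.4 V, the device is in the triode region.
I_D = k_n [V_ov · V_DS − ½ V_DS²] = 0.7328 × [2.4 × 1.5 − 0.5 × 1.5²] = 1.81 mA.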